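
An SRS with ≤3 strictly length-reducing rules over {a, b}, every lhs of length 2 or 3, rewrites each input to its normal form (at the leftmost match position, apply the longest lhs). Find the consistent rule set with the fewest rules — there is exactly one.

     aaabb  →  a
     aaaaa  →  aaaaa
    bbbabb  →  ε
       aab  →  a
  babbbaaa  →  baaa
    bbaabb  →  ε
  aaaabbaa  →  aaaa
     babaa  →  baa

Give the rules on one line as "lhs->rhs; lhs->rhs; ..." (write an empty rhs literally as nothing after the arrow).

  | aaabb => aab => a
  | aaaaa
  | bbbabb => babb => bb => ε
  | aab => a

ab->; bb->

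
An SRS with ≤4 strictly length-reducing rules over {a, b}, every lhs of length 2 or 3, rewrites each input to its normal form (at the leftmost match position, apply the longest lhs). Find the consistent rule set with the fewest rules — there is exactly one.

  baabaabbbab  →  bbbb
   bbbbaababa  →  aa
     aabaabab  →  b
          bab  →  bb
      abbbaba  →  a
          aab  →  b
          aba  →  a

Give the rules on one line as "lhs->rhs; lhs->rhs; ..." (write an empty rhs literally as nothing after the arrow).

ab->b; aba->a; ba->a; bab->bb

  | baabaabbbab => aabaabbbab => aaabbbab => aabbbab => abbbab => bbbab => bbbb
  | bbbbaababa => bbbaababa => bbaababa => baababa => aababa => aaba => aa
  | aabaabab => aaabab => aaab => aab => ab => b
  | bab => bb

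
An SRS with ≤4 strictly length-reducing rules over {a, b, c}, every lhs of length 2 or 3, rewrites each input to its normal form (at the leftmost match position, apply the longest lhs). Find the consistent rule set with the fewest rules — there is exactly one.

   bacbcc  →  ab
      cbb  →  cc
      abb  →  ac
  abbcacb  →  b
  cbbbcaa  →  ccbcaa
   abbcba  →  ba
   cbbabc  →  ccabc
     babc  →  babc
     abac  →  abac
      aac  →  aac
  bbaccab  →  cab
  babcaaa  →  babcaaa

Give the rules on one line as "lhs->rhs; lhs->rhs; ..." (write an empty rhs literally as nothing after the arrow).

acb->b; acc->; bb->c; ccc->ab

  | bacbcc => bbcc => ccc => ab
  | cbb => cc
  | abb => ac
  | abbcacb => accacb => acb => b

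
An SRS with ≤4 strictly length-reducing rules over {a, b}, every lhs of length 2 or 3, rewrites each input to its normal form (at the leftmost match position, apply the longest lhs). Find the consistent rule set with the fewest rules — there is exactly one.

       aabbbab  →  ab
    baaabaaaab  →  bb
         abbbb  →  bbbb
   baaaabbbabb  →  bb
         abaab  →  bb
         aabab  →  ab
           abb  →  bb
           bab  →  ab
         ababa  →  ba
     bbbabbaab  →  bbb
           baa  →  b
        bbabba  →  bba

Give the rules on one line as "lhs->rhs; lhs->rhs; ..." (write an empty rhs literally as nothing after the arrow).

aa->; abb->bb; bab->ab

  | aabbbab => bbbab => bbab => bab => ab
  | baaabaaaab => babaaaab => abaaaab => abaab => abb => bb
  | abbbb => bbbb
  | baaaabbbabb => baabbbabb => bbbbabb => bbbabb => bbabb => babb => abb => bb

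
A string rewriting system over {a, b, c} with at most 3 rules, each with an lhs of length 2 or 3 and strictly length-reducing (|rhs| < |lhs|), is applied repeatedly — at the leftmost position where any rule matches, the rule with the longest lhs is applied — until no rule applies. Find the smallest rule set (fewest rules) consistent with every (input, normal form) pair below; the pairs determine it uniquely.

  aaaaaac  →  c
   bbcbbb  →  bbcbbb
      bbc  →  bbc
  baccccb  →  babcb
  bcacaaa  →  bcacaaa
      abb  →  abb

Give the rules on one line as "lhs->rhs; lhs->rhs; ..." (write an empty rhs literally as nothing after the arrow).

  | aaaaaac => aaaac => aac => c
  | bbcbbb
  | bbc
  | baccccb => babcb

aac->c; ccc->b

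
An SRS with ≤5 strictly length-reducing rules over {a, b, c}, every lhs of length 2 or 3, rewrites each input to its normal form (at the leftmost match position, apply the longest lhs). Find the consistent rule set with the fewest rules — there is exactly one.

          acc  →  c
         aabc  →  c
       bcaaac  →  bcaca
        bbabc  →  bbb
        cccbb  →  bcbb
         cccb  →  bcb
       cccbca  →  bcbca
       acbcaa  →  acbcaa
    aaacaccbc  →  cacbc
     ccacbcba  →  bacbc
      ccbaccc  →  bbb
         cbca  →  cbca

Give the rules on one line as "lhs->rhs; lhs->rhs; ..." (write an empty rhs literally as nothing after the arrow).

  | acc => ab => c
  | aabc => acc => ab => c
  | bcaaac => bcaca
  | bbabc => bbcc => bbb

aac->ca; ab->c; cba->c; cc->b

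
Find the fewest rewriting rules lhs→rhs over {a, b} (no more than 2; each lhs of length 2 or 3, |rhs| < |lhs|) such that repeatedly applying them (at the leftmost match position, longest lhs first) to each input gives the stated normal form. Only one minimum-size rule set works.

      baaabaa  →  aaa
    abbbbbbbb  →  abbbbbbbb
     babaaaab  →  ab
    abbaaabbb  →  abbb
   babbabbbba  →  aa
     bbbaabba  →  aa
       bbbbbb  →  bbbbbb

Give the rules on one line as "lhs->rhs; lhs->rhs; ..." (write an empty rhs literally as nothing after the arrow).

aab->ab; ba->a

  | baaabaa => aaabaa => aabaa => abaa => aaa
  | abbbbbbbb
  | babaaaab => abaaaab => aaaaab => aaaab => aaab => aab => ab
  | abbaaabbb => abaaabbb => aaaabbb => aaabbb => aabbb => abbb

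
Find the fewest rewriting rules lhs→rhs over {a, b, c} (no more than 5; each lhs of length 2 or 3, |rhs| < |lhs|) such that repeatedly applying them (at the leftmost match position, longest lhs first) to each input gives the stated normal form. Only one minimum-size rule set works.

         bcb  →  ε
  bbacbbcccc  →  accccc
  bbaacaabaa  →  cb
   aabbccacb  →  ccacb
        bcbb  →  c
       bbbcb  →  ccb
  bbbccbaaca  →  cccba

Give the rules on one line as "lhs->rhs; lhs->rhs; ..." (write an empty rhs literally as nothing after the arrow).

aa->; bb->; bbb->c; bc->b

  | bcb => bb => ε
  | bbacbbcccc => acbbcccc => accccc
  | bbaacaabaa => aacaabaa => caabaa => cbaa => cb
  | aabbccacb => bbccacb => ccacb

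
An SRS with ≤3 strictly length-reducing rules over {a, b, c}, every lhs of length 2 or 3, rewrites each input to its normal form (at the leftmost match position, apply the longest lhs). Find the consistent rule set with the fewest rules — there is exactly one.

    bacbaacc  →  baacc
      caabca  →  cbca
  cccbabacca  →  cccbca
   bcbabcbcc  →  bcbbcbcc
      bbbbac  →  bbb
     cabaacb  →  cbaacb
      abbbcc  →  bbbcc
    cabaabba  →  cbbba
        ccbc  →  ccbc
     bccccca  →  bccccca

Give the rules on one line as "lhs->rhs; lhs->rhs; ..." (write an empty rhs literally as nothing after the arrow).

ab->b; bac->

  | bacbaacc => baacc
  | caabca => cabca => cbca
  | cccbabacca => cccbbacca => cccbca
  | bcbabcbcc => bcbbcbcc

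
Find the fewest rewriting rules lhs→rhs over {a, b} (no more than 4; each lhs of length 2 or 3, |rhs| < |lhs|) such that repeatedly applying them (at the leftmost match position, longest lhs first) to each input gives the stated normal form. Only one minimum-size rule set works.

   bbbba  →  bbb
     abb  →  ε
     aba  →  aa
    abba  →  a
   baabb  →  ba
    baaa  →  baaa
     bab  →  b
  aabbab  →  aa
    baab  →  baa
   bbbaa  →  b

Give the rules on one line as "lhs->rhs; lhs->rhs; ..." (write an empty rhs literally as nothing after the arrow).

ab->a; abb->; bab->b; bba->b

  | bbbba => bbb
  | abb => ε
  | aba => aa
  | abba => a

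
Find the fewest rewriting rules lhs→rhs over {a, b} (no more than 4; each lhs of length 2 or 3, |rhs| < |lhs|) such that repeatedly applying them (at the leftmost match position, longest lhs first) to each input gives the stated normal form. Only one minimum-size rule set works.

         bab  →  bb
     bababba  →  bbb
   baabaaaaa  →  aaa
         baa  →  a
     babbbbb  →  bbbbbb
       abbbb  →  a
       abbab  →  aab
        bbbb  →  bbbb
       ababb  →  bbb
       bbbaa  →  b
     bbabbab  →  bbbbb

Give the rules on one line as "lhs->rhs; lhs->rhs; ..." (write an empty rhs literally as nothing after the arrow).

  | bab => bb
  | bababba => bbabba => bbbba => bbb
  | baabaaaaa => abaaaaa => baaaa => aaa
  | baa => a

aba->b; abb->a; ba->; bab->bb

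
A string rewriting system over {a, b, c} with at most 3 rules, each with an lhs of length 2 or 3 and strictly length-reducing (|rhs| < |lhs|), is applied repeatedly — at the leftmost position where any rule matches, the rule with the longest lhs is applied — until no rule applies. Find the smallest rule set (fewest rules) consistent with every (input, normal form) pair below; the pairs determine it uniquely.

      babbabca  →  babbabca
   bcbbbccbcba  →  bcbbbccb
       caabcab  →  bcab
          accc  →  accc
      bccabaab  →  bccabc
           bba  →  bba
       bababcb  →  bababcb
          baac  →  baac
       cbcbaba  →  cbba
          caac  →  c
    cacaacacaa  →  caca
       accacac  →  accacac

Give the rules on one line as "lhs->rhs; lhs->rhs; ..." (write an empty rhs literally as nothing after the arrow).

  | babbabca
  | bcbbbccbcba => bcbbbccb
  | caabcab => bcab
  | accc

aab->c; caa->; cba->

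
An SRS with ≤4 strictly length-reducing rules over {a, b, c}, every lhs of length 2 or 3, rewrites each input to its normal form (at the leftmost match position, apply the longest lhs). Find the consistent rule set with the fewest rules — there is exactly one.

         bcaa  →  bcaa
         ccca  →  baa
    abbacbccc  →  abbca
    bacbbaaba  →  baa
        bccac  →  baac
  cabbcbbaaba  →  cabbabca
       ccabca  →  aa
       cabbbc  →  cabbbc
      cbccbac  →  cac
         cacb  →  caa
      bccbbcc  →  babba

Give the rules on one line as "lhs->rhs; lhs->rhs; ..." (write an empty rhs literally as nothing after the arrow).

aab->c; cb->a; cc->a; ccc->ba

  | bcaa
  | ccca => baa
  | abbacbccc => abbaaccc => abbaaba => abbca
  | bacbbaaba => baabaaba => bcaaba => bcca => baa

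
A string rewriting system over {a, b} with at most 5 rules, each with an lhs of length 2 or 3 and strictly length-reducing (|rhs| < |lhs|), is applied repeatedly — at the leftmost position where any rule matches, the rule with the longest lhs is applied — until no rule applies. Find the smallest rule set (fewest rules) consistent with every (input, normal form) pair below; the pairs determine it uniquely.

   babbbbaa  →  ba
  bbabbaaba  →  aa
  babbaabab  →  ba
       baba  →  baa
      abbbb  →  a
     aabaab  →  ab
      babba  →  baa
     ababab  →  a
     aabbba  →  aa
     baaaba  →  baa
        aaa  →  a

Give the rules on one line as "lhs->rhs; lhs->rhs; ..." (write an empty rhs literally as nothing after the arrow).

aaa->a; aab->a; aba->aa; bb->

  | babbbbaa => babbaa => baaa => ba
  | bbabbaaba => abbaaba => aaaba => aba => aa
  | babbaabab => baaabab => babab => baab => ba
  | baba => baa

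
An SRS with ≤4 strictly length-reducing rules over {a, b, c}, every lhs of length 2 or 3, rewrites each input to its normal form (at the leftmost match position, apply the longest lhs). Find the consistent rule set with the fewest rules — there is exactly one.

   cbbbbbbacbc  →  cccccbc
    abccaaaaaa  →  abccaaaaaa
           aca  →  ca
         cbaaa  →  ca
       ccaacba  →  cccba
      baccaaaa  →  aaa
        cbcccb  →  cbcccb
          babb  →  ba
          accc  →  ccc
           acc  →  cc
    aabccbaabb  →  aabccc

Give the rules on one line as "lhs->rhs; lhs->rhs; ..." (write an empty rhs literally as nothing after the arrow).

ac->c; baa->; bac->ba; bb->c

  | cbbbbbbacbc => ccbbbbacbc => cccbbacbc => ccccacbc => cccccbc
  | abccaaaaaa
  | aca => ca
  | cbaaa => ca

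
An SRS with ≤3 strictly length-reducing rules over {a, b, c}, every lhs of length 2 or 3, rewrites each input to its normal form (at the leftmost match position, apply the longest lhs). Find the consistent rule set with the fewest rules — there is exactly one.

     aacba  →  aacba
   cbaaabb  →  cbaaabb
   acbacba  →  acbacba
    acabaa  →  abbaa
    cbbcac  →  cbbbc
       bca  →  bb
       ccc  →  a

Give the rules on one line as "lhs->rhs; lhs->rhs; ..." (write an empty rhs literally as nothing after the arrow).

ca->b; ccc->a

  | aacba
  | cbaaabb
  | acbacba
  | acabaa => abbaa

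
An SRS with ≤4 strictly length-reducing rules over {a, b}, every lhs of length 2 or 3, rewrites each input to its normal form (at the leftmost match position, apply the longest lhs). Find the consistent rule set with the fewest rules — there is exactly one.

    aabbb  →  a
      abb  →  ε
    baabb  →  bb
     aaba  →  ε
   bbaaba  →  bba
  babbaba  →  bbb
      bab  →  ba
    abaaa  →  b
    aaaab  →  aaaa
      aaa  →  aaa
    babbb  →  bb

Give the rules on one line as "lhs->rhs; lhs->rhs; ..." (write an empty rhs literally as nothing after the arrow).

  | aabbb => ab => a
  | abb => ε
  | baabb => bb
  | aaba => abb => ε

ab->a; aba->bb; abb->; baa->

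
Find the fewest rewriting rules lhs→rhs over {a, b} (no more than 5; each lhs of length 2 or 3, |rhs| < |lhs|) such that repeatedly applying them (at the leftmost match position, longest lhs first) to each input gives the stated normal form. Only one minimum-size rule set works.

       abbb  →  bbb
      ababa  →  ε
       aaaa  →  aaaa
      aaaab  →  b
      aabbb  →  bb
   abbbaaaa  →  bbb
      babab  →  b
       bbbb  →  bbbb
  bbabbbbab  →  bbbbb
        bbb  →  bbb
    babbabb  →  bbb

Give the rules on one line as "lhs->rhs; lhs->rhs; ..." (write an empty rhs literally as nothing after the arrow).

aab->ba; ab->b; ba->; baa->b

  | abbb => bbb
  | ababa => baba => ba => ε
  | aaaa
  | aaaab => aaba => baa => b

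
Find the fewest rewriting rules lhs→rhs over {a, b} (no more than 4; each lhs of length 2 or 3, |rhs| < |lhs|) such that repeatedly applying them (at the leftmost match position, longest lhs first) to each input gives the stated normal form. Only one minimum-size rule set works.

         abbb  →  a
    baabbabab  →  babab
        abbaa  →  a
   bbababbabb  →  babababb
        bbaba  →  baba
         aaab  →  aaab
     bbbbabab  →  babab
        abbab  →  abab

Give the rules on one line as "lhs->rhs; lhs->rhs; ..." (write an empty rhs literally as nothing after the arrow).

  | abbb => a
  | baabbabab => bbabab => babab
  | abbaa => abaa => a
  | bbababbabb => bababbabb => babababb

baa->; bba->ba; bbb->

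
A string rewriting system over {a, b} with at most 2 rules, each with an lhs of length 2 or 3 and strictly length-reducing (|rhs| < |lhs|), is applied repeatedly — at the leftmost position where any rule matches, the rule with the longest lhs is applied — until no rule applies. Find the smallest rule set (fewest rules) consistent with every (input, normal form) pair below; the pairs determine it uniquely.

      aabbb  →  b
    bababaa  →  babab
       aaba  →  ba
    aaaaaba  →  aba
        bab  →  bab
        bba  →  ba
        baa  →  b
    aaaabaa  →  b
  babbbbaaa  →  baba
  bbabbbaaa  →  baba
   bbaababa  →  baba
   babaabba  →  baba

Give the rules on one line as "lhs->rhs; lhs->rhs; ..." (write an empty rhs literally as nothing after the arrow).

aa->; bb->b

  | aabbb => bbb => bb => b
  | bababaa => babab
  | aaba => ba
  | aaaaaba => aaaba => aba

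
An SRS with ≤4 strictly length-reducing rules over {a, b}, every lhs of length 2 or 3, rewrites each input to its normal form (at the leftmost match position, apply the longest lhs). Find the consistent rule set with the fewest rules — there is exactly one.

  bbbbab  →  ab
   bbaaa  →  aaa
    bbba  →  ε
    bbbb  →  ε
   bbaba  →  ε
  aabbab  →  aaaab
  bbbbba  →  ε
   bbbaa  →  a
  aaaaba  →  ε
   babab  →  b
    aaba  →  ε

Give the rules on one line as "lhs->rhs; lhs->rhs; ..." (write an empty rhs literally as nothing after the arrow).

aba->ba; abb->aa; ba->; bb->

  | bbbbab => bbab => ab
  | bbaaa => aaa
  | bbba => ba => ε
  | bbbb => bb => ε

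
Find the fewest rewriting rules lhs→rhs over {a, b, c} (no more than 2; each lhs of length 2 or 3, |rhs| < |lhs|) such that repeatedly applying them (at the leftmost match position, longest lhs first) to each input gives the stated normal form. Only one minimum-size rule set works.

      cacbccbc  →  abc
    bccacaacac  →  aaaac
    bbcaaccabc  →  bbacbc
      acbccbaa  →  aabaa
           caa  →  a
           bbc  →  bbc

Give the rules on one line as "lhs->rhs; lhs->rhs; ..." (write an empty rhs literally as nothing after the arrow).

bcc->aa; ca->

  | cacbccbc => cbccbc => caabc => abc
  | bccacaacac => aaacaacac => aaaacac => aaaac
  | bbcaaccabc => bbaccabc => bbacbc
  | acbccbaa => acaabaa => aabaa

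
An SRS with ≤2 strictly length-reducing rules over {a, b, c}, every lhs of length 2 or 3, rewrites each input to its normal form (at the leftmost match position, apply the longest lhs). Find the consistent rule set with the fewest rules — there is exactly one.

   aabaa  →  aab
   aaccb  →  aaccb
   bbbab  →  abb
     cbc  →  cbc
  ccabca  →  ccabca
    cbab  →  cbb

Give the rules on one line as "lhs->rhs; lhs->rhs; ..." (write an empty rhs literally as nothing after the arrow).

ba->b; bbb->ab

  | aabaa => aaba => aab
  | aaccb
  | bbbab => abab => abb
  | cbc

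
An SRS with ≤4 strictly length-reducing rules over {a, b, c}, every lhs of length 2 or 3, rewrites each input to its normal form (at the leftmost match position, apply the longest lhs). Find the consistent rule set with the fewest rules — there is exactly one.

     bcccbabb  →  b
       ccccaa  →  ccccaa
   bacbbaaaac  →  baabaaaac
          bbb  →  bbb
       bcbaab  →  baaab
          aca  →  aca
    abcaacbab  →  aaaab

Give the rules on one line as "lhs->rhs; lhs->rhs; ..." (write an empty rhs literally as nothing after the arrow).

  | bcccbabb => bccaabb => bccabb => bccbb => bcab => b
  | ccccaa
  | bacbbaaaac => baabaaaac
  | bbb

abb->bb; bca->; cb->a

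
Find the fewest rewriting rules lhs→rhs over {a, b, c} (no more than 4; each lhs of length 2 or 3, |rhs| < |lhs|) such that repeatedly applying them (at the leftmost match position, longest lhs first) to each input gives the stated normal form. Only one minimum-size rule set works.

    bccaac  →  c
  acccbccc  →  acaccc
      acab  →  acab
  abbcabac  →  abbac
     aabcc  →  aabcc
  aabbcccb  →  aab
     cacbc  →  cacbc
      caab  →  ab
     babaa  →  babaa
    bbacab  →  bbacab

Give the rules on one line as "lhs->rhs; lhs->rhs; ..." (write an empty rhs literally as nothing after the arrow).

bca->; caa->a; ccb->a

  | bccaac => bcac => c
  | acccbccc => acaccc
  | acab
  | abbcabac => abbac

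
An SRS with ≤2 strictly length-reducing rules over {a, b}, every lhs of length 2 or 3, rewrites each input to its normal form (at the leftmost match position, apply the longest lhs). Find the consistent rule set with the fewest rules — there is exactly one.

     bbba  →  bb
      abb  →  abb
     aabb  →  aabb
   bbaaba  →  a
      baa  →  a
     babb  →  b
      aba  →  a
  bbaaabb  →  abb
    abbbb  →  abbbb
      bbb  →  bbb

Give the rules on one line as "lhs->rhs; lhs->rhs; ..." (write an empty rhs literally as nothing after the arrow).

ba->; bab->

  | bbba => bb
  | abb
  | aabb
  | bbaaba => baba => a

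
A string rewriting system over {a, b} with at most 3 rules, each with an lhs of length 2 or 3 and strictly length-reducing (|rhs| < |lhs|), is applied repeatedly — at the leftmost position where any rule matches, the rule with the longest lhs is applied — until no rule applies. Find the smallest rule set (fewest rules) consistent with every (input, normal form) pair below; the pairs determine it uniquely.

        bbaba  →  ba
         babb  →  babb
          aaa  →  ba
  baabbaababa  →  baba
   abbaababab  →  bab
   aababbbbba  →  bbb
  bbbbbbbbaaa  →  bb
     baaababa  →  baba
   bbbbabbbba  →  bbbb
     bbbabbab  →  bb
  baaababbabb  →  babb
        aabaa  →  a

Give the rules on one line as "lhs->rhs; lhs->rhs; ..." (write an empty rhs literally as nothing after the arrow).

aa->b; bba->

  | bbaba => ba
  | babb
  | aaa => ba
  | baabbaababa => bbbbaababa => bbababa => baba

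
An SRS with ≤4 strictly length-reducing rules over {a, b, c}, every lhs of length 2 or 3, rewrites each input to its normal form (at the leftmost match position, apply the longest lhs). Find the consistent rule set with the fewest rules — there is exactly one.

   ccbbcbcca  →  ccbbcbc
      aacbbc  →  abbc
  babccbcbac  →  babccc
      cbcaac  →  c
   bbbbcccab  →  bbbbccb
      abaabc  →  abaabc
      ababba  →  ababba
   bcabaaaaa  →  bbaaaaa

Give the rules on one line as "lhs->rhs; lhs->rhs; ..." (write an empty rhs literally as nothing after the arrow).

  | ccbbcbcca => ccbbcbc
  | aacbbc => abbc
  | babccbcbac => babccbacc => babcaccc => babccc
  | cbcaac => cbac => acc => c

ac->; ca->; cba->ac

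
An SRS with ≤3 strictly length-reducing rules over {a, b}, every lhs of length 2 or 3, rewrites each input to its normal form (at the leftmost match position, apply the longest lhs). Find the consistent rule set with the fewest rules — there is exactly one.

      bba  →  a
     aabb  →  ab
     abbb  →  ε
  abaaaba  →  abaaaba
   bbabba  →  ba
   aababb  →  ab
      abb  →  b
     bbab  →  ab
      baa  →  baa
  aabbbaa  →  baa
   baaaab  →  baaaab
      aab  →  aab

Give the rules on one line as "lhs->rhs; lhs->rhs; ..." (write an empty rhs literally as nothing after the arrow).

abb->b; bb->

  | bba => a
  | aabb => ab
  | abbb => bb => ε
  | abaaaba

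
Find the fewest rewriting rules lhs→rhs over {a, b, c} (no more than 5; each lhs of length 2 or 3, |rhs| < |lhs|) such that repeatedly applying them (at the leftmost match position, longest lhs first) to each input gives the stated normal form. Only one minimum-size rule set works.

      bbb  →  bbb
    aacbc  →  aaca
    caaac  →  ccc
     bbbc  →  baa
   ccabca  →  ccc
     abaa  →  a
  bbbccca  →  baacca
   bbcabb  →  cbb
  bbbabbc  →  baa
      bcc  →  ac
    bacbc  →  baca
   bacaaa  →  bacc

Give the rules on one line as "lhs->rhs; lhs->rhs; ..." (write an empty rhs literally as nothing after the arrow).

aaa->c; aba->; bbc->aa; bc->a

  | bbb
  | aacbc => aaca
  | caaac => ccc
  | bbbc => baa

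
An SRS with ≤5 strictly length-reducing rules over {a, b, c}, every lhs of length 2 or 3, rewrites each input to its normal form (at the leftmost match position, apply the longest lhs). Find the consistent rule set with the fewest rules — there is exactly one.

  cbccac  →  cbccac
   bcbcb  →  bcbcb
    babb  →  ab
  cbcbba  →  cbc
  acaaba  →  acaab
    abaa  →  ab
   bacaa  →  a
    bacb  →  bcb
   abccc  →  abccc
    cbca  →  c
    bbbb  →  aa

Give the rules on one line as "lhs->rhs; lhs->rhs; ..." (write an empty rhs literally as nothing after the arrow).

  | cbccac
  | bcbcb
  | babb => bbb => ab
  | cbcbba => cbc

ba->b; bb->a; bba->; bca->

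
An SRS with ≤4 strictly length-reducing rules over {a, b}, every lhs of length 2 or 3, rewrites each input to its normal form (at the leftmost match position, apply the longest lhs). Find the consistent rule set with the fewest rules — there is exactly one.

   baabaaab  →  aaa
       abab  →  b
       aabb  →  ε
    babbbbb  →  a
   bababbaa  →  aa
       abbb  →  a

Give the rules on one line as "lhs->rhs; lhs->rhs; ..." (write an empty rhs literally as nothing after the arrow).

  | baabaaab => aabaaab => aaab => aaa
  | abab => b
  | aabb => aba => ε
  | babbbbb => abbbbb => babbb => abbb => bab => ab => a

ab->a; aba->; abb->ba; ba->a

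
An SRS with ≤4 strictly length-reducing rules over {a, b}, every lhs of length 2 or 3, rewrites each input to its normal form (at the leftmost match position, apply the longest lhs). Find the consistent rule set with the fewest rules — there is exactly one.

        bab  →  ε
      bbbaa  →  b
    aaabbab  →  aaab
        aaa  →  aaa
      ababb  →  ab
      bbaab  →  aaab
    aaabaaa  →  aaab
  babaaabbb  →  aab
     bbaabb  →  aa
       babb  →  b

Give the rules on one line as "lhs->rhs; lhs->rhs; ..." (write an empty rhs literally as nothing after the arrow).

  | bab => ε
  | bbbaa => baaa => baa => ba => b
  | aaabbab => aaab
  | aaa

abb->; ba->b; bab->; bba->aa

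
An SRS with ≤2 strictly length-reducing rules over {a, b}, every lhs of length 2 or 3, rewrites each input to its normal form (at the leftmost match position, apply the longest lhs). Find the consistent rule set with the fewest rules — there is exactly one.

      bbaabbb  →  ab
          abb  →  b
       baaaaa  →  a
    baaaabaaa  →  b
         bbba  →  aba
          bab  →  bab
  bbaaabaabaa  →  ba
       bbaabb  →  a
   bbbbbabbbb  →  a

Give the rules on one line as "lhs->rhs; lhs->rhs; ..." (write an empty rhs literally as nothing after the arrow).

  | bbaabbb => aaabbb => babbb => baab => bbb => ab
  | abb => aa => b
  | baaaaa => bbaaa => aaaa => baa => bb => a
  | baaaabaaa => bbaabaaa => aaabaaa => babaaa => babba => baaa => bba => aa => b

aa->b; bb->a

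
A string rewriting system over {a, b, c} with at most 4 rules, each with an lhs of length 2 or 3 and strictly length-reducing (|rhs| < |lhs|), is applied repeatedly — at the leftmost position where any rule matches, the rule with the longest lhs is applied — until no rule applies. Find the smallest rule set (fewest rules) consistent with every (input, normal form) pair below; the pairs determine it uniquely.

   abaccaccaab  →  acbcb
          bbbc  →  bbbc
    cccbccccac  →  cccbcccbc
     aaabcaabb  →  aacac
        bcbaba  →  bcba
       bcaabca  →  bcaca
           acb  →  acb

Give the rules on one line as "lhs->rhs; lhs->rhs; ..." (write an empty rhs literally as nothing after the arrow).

  | abaccaccaab => accaccaab => acbccaab => acbcbab => acbcb
  | bbbc
  | cccbccccac => cccbcccbc
  | aaabcaabb => aacaabb => aacac

ab->; abb->c; cca->cb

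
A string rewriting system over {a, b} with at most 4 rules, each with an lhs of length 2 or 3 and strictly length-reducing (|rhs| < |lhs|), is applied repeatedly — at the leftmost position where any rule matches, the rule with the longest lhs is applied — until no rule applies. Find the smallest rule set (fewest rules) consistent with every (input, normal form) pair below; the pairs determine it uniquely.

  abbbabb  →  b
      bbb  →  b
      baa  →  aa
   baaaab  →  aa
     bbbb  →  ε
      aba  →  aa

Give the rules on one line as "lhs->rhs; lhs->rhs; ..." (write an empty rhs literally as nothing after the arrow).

aab->; ba->a; bb->

  | abbbabb => ababb => aabb => b
  | bbb => b
  | baa => aa
  | baaaab => aaaab => aa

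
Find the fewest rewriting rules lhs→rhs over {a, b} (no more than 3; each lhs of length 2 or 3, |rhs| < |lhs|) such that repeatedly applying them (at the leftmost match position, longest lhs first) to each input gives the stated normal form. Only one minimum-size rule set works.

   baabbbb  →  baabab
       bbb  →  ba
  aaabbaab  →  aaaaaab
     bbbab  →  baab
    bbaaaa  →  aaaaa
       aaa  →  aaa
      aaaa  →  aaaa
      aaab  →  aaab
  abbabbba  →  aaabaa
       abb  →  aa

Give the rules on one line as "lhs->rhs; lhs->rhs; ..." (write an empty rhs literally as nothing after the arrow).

bb->a; bbb->ba

  | baabbbb => baabab
  | bbb => ba
  | aaabbaab => aaaaaab
  | bbbab => baab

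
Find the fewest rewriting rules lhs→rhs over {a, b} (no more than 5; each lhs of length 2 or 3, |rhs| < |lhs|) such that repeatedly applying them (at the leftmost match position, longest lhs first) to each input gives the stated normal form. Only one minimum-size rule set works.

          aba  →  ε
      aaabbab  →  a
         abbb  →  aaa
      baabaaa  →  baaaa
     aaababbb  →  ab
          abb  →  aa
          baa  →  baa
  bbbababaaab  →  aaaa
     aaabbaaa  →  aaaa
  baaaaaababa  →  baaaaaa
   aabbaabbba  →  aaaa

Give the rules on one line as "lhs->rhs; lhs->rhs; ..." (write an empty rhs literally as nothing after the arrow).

  | aba => ε
  | aaabbab => aabab => aab => a
  | abbb => aaa
  | baabaaa => baaaa

aab->a; aba->; bb->a; bbb->aa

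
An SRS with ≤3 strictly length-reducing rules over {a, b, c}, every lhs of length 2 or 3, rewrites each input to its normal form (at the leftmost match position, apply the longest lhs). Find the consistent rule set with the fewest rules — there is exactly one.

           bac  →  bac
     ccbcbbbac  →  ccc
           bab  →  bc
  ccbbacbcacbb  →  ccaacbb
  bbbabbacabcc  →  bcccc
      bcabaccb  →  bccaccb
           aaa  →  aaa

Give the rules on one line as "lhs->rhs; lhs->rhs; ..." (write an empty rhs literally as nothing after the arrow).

  | bac
  | ccbcbbbac => cabbbac => ccbbac => ccc
  | bab => bc
  | ccbbacbcacbb => cccbcacbb => ccaacbb

ab->c; bba->; cbc->a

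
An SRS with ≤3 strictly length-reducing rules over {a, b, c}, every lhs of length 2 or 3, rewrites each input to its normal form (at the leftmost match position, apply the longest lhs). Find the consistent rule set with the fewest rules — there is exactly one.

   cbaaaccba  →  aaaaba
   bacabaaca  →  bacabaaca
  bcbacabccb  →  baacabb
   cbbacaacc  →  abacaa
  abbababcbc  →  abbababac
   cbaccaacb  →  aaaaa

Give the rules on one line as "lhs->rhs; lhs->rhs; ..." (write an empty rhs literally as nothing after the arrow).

cb->a; cc->

  | cbaaaccba => aaaaccba => aaaaba
  | bacabaaca
  | bcbacabccb => baacabccb => baacabb
  | cbbacaacc => abacaacc => abacaa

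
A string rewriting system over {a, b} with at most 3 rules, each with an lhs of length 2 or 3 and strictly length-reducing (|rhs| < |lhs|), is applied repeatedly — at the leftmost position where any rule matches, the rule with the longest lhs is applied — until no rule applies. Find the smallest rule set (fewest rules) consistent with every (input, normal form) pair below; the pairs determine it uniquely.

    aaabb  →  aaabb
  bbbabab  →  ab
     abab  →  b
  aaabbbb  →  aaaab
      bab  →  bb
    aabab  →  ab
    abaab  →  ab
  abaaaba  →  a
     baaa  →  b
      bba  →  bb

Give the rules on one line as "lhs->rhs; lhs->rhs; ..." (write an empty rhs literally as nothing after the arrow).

  | aaabb
  | bbbabab => aabab => ab
  | abab => b
  | aaabbbb => aaaab

aba->; ba->b; bbb->a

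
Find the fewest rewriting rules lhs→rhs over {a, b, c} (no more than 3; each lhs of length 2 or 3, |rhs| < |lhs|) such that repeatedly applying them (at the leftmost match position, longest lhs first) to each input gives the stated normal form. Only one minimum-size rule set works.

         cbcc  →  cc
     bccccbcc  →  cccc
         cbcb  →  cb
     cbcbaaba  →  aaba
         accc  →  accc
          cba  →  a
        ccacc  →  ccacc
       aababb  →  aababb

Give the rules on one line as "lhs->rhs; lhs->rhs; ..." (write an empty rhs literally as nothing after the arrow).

bc->; cba->a

  | cbcc => cc
  | bccccbcc => cccbcc => cccc
  | cbcb => cb
  | cbcbaaba => cbaaba => aaba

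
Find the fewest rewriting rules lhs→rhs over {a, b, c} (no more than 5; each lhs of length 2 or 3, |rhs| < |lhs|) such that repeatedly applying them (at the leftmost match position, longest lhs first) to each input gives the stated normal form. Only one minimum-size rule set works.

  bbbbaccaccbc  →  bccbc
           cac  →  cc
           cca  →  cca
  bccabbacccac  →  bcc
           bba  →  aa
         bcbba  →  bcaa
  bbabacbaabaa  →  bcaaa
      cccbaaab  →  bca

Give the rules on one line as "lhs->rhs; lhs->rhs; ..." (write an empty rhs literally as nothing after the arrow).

  | bbbbaccaccbc => abbaccaccbc => bbaccaccbc => aaccaccbc => accaccbc => ccaccbc => ccccbc => bccbc
  | cac => cc
  | cca
  | bccabbacccac => bccbbacccac => bccaacccac => bccacccac => bcccccac => bbcccac => acccac => cccac => bcac => bcc

ab->b; ac->c; bb->a; ccc->bc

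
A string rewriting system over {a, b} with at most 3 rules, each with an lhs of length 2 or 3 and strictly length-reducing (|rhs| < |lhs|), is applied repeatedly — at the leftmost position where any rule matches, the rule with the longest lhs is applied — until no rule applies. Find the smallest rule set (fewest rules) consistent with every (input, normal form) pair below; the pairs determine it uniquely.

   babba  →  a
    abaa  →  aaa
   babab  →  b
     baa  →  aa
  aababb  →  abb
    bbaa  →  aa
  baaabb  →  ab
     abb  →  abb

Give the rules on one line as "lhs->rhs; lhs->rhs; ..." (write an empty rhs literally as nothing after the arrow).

aab->; ba->a; bab->b

  | babba => bba => ba => a
  | abaa => aaa
  | babab => bab => b
  | baa => aa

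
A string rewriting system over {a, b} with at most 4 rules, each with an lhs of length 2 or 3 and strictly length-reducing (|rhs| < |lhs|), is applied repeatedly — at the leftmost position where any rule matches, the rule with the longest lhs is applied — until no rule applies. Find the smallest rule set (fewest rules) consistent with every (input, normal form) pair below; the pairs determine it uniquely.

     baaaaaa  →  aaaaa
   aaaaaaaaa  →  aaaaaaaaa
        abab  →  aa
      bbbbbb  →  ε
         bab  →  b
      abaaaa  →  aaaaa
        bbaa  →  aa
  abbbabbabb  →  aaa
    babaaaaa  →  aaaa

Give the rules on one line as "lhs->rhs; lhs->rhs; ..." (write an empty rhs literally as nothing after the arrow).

ab->a; ba->; bb->

  | baaaaaa => aaaaa
  | aaaaaaaaa
  | abab => aab => aa
  | bbbbbb => bbbb => bb => ε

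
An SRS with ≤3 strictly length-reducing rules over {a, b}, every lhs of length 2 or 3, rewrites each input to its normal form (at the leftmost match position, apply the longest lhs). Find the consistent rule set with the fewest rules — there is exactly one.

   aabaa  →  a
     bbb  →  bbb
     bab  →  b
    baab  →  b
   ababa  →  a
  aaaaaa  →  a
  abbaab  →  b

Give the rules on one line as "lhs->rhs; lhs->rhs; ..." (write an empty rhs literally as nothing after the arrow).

aa->a; ab->

  | aabaa => abaa => aa => a
  | bbb
  | bab => b
  | baab => bab => b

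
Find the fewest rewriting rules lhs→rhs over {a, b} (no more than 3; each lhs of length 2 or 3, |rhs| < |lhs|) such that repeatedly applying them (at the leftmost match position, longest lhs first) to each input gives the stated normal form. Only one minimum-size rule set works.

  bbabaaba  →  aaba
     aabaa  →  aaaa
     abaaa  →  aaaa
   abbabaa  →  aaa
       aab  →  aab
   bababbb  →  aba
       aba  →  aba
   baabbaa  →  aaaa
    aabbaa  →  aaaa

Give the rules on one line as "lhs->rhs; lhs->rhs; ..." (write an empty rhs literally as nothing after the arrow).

  | bbabaaba => baaba => aaba
  | aabaa => aaaa
  | abaaa => aaaa
  | abbabaa => abaa => aaa

baa->aa; bab->; bbb->ba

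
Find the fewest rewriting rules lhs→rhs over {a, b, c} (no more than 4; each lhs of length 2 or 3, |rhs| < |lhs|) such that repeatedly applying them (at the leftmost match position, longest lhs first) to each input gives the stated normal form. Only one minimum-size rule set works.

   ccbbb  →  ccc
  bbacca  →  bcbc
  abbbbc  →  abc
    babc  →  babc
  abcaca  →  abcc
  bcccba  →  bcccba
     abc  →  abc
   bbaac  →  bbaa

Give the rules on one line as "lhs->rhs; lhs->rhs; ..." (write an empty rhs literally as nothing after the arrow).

ac->a; bac->cb; bbb->c; ca->c

  | ccbbb => ccc
  | bbacca => bcbca => bcbc
  | abbbbc => acbc => abc
  | babc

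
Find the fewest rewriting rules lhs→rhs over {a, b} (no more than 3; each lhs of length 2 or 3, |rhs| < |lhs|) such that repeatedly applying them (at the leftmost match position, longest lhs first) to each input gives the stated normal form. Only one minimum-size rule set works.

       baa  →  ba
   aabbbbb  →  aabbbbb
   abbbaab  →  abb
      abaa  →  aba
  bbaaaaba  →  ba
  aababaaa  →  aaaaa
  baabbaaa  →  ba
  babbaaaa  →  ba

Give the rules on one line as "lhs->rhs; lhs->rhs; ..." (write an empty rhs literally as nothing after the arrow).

  | baa => ba
  | aabbbbb
  | abbbaab => abbbab => abb
  | abaa => aba

baa->ba; bab->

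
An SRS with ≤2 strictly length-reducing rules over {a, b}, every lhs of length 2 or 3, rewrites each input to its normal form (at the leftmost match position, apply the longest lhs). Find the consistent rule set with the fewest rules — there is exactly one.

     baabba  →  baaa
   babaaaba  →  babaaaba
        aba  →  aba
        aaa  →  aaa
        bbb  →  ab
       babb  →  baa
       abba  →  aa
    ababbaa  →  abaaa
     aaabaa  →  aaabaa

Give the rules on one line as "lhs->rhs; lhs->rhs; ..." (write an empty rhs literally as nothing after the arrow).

  | baabba => baaa
  | babaaaba
  | aba
  | aaa

bb->a; bba->a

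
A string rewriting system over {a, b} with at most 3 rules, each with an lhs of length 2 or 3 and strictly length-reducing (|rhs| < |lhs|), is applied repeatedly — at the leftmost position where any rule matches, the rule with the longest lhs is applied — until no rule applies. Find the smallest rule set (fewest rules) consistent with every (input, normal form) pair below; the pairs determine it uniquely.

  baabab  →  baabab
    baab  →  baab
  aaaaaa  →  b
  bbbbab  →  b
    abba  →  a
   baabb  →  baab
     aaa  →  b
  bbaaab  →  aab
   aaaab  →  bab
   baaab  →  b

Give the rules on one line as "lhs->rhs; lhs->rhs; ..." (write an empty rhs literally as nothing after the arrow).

aaa->b; bb->b; bba->

  | baabab
  | baab
  | aaaaaa => baaa => bb => b
  | bbbbab => bbbab => bbab => b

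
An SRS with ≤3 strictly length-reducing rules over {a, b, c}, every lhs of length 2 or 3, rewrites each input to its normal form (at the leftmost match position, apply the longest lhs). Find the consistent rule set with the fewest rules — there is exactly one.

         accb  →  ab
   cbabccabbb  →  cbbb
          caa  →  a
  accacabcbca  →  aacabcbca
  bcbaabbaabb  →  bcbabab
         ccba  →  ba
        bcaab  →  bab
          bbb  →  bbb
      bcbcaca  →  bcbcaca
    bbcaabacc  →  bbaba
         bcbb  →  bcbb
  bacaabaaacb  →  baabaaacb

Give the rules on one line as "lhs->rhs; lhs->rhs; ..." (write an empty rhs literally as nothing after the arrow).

abb->b; caa->a; cc->

  | accb => ab
  | cbabccabbb => cbababbb => cbabbb => cbbb
  | caa => a
  | accacabcbca => aacabcbca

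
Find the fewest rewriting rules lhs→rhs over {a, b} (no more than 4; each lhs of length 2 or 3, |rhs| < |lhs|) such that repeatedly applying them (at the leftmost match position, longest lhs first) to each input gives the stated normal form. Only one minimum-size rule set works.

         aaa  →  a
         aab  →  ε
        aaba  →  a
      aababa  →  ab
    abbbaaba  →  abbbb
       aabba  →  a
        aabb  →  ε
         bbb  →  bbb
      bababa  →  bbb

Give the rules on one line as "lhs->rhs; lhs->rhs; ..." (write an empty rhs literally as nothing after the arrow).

  | aaa => a
  | aab => aa => ε
  | aaba => aaa => a
  | aababa => aaaba => aba => ab

aa->; aab->aa; ba->b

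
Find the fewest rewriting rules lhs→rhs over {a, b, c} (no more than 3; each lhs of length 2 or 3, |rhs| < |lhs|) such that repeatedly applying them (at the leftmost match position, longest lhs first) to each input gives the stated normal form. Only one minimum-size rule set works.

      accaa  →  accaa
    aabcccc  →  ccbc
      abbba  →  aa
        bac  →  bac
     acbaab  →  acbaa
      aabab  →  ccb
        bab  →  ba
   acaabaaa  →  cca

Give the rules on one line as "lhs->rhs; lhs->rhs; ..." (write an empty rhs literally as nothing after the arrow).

aaa->cc; ab->a; ccc->ab

  | accaa
  | aabcccc => aacccc => aaabc => ccbc
  | abbba => abba => aba => aa
  | bac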